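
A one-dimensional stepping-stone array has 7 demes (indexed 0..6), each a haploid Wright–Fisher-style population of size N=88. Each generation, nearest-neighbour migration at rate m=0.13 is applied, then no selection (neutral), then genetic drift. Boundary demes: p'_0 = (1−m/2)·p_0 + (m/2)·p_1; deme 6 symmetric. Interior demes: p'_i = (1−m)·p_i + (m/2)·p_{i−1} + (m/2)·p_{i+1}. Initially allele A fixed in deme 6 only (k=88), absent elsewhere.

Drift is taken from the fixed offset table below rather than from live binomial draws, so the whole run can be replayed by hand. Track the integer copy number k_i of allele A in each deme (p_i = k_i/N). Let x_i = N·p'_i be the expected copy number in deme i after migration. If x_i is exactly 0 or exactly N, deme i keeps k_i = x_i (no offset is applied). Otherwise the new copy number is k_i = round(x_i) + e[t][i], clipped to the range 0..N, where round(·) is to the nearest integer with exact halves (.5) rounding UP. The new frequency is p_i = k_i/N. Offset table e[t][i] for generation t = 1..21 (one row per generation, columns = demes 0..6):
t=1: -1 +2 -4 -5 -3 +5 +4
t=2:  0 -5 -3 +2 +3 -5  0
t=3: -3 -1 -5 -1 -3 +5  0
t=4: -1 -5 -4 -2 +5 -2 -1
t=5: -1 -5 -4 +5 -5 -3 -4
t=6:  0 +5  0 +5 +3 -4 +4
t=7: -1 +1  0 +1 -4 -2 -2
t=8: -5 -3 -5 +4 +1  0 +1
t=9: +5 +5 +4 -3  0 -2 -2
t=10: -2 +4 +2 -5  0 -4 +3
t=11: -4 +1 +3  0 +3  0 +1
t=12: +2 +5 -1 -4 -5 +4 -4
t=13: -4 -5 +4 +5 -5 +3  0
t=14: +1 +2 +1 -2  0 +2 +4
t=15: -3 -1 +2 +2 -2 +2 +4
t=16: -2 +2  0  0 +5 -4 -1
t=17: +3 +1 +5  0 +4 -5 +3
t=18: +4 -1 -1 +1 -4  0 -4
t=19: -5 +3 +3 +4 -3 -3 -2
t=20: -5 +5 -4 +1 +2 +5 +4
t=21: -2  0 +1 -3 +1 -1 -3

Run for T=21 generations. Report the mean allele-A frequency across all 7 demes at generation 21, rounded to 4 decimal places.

t=0: k=[0 0 0 0 0 0 88]
t=1: x=[0.0000 0.0000 0.0000 0.0000 0.0000 5.7200 82.2800] k=[0 0 0 0 0 11 86]
t=2: x=[0.0000 0.0000 0.0000 0.0000 0.7150 15.1600 81.1250] k=[0 0 0 0 4 10 81]
t=3: x=[0.0000 0.0000 0.0000 0.2600 4.1300 14.2250 76.3850] k=[0 0 0 0 1 19 76]
t=4: x=[0.0000 0.0000 0.0000 0.0650 2.1050 21.5350 72.2950] k=[0 0 0 0 7 20 71]
t=5: x=[0.0000 0.0000 0.0000 0.4550 7.3900 22.4700 67.6850] k=[0 0 0 5 2 19 64]
t=6: x=[0.0000 0.0000 0.3250 4.4800 3.3000 20.8200 61.0750] k=[0 0 0 9 6 17 65]
t=7: x=[0.0000 0.0000 0.5850 8.2200 6.9100 19.4050 61.8800] k=[0 0 1 9 3 17 60]
t=8: x=[0.0000 0.0650 1.4550 8.0900 4.3000 18.8850 57.2050] k=[0 0 0 12 5 19 58]
t=9: x=[0.0000 0.0000 0.7800 10.7650 6.3650 20.6250 55.4650] k=[0 0 5 8 6 19 53]
t=10: x=[0.0000 0.3250 4.8700 7.6750 6.9750 20.3650 50.7900] k=[0 4 7 3 7 16 54]
t=11: x=[0.2600 3.9350 6.5450 3.5200 7.3250 17.8850 51.5300] k=[0 5 10 4 10 18 53]
t=12: x=[0.3250 5.0000 9.2850 4.7800 10.1300 19.7550 50.7250] k=[2 10 8 1 5 24 47]
t=13: x=[2.5200 9.3500 7.6750 1.7150 5.9750 24.2600 45.5050] k=[0 4 12 7 1 27 46]
t=14: x=[0.2600 4.2600 11.1550 6.9350 3.0800 26.5450 44.7650] k=[1 6 12 5 3 29 49]
t=15: x=[1.3250 6.0650 11.1550 5.3250 4.8200 28.6100 47.7000] k=[0 5 13 7 3 31 52]
t=16: x=[0.3250 5.1950 12.0900 7.1300 5.0800 30.5450 50.6350] k=[0 7 12 7 10 27 50]
t=17: x=[0.4550 6.8700 11.3500 7.5200 10.9100 27.3900 48.5050] k=[3 8 16 8 15 22 52]
t=18: x=[3.3250 8.1950 14.9600 8.9750 15.0000 23.4950 50.0500] k=[7 7 14 10 11 23 46]
t=19: x=[7.0000 7.4550 13.2850 10.3250 11.7150 23.7150 44.5050] k=[2 10 16 14 9 21 43]
t=20: x=[2.5200 9.8700 15.4800 13.8050 10.1050 21.6500 41.5700] k=[0 15 11 15 12 27 46]
t=21: x=[0.9750 13.7650 11.5200 14.5450 13.1700 27.2600 44.7650] k=[0 14 13 12 14 26 42]

0.1964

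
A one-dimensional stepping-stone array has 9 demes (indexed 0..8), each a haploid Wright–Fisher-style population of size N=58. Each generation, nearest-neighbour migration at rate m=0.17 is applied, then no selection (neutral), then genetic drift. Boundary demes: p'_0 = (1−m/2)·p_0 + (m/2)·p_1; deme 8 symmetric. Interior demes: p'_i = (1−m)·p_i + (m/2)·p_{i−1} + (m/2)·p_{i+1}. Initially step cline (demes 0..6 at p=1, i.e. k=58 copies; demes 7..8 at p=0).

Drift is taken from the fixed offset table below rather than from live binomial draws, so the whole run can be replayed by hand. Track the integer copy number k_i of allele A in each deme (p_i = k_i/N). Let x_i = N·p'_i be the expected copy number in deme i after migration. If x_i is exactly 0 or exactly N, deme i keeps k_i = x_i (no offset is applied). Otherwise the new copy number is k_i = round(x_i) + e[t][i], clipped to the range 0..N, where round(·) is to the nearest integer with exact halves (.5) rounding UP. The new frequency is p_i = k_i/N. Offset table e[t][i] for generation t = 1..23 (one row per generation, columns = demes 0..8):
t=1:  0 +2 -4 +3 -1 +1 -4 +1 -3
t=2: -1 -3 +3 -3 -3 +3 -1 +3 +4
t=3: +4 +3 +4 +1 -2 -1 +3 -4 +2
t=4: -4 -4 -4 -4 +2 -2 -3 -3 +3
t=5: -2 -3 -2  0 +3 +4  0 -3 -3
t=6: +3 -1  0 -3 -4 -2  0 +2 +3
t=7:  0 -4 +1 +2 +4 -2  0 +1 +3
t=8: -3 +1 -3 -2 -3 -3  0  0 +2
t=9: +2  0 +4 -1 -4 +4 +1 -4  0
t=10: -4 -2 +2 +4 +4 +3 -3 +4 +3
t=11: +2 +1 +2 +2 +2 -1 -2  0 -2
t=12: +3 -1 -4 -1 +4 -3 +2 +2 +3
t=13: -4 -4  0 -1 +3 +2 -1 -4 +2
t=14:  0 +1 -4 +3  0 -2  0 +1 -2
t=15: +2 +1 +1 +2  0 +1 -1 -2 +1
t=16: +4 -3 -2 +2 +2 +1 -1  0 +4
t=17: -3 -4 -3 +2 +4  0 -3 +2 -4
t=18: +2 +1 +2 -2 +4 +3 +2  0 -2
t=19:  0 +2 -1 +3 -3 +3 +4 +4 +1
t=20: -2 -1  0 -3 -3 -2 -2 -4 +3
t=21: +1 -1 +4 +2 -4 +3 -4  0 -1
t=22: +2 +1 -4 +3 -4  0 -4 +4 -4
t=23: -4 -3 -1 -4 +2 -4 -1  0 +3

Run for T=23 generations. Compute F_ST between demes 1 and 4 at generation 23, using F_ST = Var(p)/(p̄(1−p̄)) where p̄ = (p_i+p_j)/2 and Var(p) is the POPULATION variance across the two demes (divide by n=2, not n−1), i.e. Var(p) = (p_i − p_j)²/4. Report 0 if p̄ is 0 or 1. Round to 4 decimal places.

0.0100

t=0: k=[58 58 58 58 58 58 58 0 0]
t=1: x=[58.0000 58.0000 58.0000 58.0000 58.0000 58.0000 53.0700 4.9300 0.0000] k=[58 58 58 58 58 58 49 6 0]
t=2: x=[58.0000 58.0000 58.0000 58.0000 58.0000 57.2350 46.1100 9.1450 0.5100] k=[58 58 58 58 58 58 45 12 5]
t=3: x=[58.0000 58.0000 58.0000 58.0000 58.0000 56.8950 43.3000 14.2100 5.5950] k=[58 58 58 58 58 56 46 10 8]
t=4: x=[58.0000 58.0000 58.0000 58.0000 57.8300 55.3200 43.7900 12.8900 8.1700] k=[58 58 58 58 58 53 41 10 11]
t=5: x=[58.0000 58.0000 58.0000 58.0000 57.5750 52.4050 39.3850 12.7200 10.9150] k=[58 58 58 58 58 56 39 10 8]
t=6: x=[58.0000 58.0000 58.0000 58.0000 57.8300 54.7250 37.9800 12.2950 8.1700] k=[58 58 58 58 54 53 38 14 11]
t=7: x=[58.0000 58.0000 58.0000 57.6600 54.2550 51.8100 37.2350 15.7850 11.2550] k=[58 58 58 58 58 50 37 17 14]
t=8: x=[58.0000 58.0000 58.0000 58.0000 57.3200 49.5750 36.4050 18.4450 14.2550] k=[58 58 58 58 54 47 36 18 16]
t=9: x=[58.0000 58.0000 58.0000 57.6600 53.7450 46.6600 35.4050 19.3600 16.1700] k=[58 58 58 57 50 51 36 15 16]
t=10: x=[58.0000 58.0000 57.9150 56.4900 50.6800 49.6400 35.4900 16.8700 15.9150] k=[58 58 58 58 55 53 32 21 19]
t=11: x=[58.0000 58.0000 58.0000 57.7450 55.0850 51.3850 32.8500 21.7650 19.1700] k=[58 58 58 58 57 50 31 22 17]
t=12: x=[58.0000 58.0000 58.0000 57.9150 56.4900 48.9800 31.8500 22.3400 17.4250] k=[58 58 58 57 58 46 34 24 20]
t=13: x=[58.0000 58.0000 57.9150 57.1700 56.8950 46.0000 34.1700 24.5100 20.3400] k=[58 58 58 56 58 48 33 21 22]
t=14: x=[58.0000 58.0000 57.8300 56.3400 56.9800 47.5750 33.2550 22.1050 21.9150] k=[58 58 54 58 57 46 33 23 20]
t=15: x=[58.0000 57.6600 54.6800 57.5750 56.1500 45.8300 33.2550 23.5950 20.2550] k=[58 58 56 58 56 47 32 22 21]
t=16: x=[58.0000 57.8300 56.3400 57.6600 55.4050 46.4900 32.4250 22.7650 21.0850] k=[58 55 54 58 57 47 31 23 25]
t=17: x=[57.7450 55.1700 54.4250 57.5750 56.2350 46.4900 31.6800 23.8500 24.8300] k=[55 51 51 58 58 46 29 26 21]
t=18: x=[54.6600 51.3400 51.5950 57.4050 56.9800 45.5750 30.1900 25.8300 21.4250] k=[57 52 54 55 58 49 32 26 19]
t=19: x=[56.5750 52.5950 53.9150 55.1700 56.9800 48.3200 32.9350 25.9150 19.5950] k=[57 55 53 58 54 51 37 30 21]
t=20: x=[56.8300 55.0000 53.5950 57.2350 54.0850 50.0650 37.5950 29.8300 21.7650] k=[55 54 54 54 51 48 36 26 25]
t=21: x=[54.9150 54.0850 54.0000 53.7450 51.0000 47.2350 36.1700 26.7650 25.0850] k=[56 53 58 56 47 50 32 27 24]
t=22: x=[55.7450 53.6800 57.4050 55.4050 48.0200 48.2150 33.1050 27.1700 24.2550] k=[58 55 53 58 44 48 29 31 20]
t=23: x=[57.7450 55.0850 53.5950 56.3850 45.5300 46.0450 30.7850 29.8950 20.9350] k=[54 52 53 52 48 42 30 30 24]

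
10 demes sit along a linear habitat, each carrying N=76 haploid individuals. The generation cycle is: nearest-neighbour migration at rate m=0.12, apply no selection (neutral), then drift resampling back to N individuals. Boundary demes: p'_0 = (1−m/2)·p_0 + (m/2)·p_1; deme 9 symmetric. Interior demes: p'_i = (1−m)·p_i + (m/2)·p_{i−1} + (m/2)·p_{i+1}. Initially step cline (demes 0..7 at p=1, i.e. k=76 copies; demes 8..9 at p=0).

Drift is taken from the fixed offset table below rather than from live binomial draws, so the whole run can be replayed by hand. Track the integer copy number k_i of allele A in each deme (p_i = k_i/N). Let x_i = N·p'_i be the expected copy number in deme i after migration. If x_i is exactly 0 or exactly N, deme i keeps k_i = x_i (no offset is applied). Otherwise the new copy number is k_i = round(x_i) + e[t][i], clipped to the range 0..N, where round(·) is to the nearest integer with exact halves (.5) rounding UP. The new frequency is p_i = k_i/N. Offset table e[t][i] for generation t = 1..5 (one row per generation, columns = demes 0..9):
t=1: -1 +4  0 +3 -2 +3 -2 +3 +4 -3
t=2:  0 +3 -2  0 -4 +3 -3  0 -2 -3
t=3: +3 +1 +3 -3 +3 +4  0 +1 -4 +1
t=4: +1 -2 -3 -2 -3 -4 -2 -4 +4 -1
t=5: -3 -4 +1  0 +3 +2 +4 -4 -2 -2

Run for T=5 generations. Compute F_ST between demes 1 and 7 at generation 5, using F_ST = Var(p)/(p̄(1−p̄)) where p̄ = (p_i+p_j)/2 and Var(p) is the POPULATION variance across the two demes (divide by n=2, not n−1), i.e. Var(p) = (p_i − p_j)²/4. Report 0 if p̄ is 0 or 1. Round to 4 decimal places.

t=0: k=[76 76 76 76 76 76 76 76 0 0]
t=1: x=[76.0000 76.0000 76.0000 76.0000 76.0000 76.0000 76.0000 71.4400 4.5600 0.0000] k=[76 76 76 76 76 76 76 74 9 0]
t=2: x=[76.0000 76.0000 76.0000 76.0000 76.0000 76.0000 75.8800 70.2200 12.3600 0.5400] k=[76 76 76 76 76 76 73 70 10 0]
t=3: x=[76.0000 76.0000 76.0000 76.0000 76.0000 75.8200 73.0000 66.5800 13.0000 0.6000] k=[76 76 76 76 76 76 73 68 9 2]
t=4: x=[76.0000 76.0000 76.0000 76.0000 76.0000 75.8200 72.8800 64.7600 12.1200 2.4200] k=[76 76 76 76 76 72 71 61 16 1]
t=5: x=[76.0000 76.0000 76.0000 76.0000 75.7600 72.1800 70.4600 58.9000 17.8000 1.9000] k=[76 76 76 76 76 74 74 55 16 0]

0.1603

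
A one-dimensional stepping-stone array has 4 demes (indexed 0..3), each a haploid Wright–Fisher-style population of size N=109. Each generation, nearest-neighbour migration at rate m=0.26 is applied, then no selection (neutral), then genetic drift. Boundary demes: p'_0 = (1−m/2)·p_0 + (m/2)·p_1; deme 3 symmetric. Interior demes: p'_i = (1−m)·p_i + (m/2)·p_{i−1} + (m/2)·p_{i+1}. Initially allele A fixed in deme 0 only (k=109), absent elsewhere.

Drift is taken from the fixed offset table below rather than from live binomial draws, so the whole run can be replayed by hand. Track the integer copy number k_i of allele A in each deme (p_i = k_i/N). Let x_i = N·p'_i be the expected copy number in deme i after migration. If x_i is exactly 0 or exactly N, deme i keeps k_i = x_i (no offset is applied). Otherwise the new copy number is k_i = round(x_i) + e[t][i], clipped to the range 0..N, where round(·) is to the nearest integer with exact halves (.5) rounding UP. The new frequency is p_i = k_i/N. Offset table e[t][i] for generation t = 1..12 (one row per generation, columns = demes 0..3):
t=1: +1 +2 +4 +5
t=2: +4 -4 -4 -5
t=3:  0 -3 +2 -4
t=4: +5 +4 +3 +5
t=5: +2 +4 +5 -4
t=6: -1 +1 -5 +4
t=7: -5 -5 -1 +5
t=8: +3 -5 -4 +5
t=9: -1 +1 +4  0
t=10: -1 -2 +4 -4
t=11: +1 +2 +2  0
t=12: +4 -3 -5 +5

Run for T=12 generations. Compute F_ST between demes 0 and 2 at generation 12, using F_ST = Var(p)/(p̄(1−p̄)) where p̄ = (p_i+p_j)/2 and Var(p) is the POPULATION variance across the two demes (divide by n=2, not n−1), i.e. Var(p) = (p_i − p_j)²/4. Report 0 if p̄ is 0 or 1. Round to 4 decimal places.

t=0: k=[109 0 0 0]
t=1: x=[94.8300 14.1700 0.0000 0.0000] k=[96 16 0 0]
t=2: x=[85.6000 24.3200 2.0800 0.0000] k=[90 20 0 0]
t=3: x=[80.9000 26.5000 2.6000 0.0000] k=[81 24 5 0]
t=4: x=[73.5900 28.9400 6.8200 0.6500] k=[79 33 10 6]
t=5: x=[73.0200 35.9900 12.4700 6.5200] k=[75 40 17 3]
t=6: x=[70.4500 41.5600 18.1700 4.8200] k=[69 43 13 9]
t=7: x=[65.6200 42.4800 16.3800 9.5200] k=[61 37 15 15]
t=8: x=[57.8800 37.2600 17.8600 15.0000] k=[61 32 14 20]
t=9: x=[57.2300 33.4300 17.1200 19.2200] k=[56 34 21 19]
t=10: x=[53.1400 35.1700 22.4300 19.2600] k=[52 33 26 15]
t=11: x=[49.5300 34.5600 25.4800 16.4300] k=[51 37 27 16]
t=12: x=[49.1800 37.5200 26.8700 17.4300] k=[53 35 22 22]

0.0896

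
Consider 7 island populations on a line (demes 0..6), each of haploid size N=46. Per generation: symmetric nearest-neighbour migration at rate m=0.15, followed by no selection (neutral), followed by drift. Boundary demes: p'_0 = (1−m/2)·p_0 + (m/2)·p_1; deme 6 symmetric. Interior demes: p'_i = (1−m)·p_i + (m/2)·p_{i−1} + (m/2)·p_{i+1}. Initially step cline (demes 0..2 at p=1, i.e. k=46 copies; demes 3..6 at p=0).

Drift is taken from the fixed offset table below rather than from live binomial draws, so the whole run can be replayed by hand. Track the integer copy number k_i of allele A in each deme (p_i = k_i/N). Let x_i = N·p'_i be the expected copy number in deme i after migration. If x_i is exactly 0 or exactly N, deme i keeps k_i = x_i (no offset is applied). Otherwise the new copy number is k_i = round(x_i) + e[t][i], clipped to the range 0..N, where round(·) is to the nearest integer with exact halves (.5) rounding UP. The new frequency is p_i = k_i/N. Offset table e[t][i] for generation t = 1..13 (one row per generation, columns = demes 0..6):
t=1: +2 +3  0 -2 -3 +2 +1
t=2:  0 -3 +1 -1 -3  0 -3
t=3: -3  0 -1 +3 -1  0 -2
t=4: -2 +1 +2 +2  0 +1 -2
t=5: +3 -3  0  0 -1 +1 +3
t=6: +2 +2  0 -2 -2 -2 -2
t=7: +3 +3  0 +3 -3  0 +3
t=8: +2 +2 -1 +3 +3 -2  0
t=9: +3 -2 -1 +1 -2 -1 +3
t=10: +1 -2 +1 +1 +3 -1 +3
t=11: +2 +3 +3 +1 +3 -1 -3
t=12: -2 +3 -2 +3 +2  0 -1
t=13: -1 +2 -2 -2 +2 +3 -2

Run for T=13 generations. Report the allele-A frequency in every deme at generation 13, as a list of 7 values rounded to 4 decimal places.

[0.9348, 1.0000, 0.6739, 0.5000, 0.3261, 0.1087, 0.0000]

t=0: k=[46 46 46 0 0 0 0]
t=1: x=[46.0000 46.0000 42.5500 3.4500 0.0000 0.0000 0.0000] k=[46 46 43 1 0 0 0]
t=2: x=[46.0000 45.7750 40.0750 4.0750 0.0750 0.0000 0.0000] k=[46 43 41 3 0 0 0]
t=3: x=[45.7750 43.0750 38.3000 5.6250 0.2250 0.0000 0.0000] k=[43 43 37 9 0 0 0]
t=4: x=[43.0000 42.5500 35.3500 10.4250 0.6750 0.0000 0.0000] k=[41 44 37 12 1 0 0]
t=5: x=[41.2250 43.2500 35.6500 13.0500 1.7500 0.0750 0.0000] k=[44 40 36 13 1 1 0]
t=6: x=[43.7000 40.0000 34.5750 13.8250 1.9000 0.9250 0.0750] k=[46 42 35 12 0 0 0]
t=7: x=[45.7000 41.7750 33.8000 12.8250 0.9000 0.0000 0.0000] k=[46 45 34 16 0 0 0]
t=8: x=[45.9250 44.2500 33.4750 16.1500 1.2000 0.0000 0.0000] k=[46 46 32 19 4 0 0]
t=9: x=[46.0000 44.9500 32.0750 18.8500 4.8250 0.3000 0.0000] k=[46 43 31 20 3 0 0]
t=10: x=[45.7750 42.3250 31.0750 19.5500 4.0500 0.2250 0.0000] k=[46 40 32 21 7 0 0]
t=11: x=[45.5500 39.8500 31.7750 20.7750 7.5250 0.5250 0.0000] k=[46 43 35 22 11 0 0]
t=12: x=[45.7750 42.6250 34.6250 22.1500 11.0000 0.8250 0.0000] k=[44 46 33 25 13 1 0]
t=13: x=[44.1500 44.8750 33.3750 24.7000 13.0000 1.8250 0.0750] k=[43 46 31 23 15 5 0]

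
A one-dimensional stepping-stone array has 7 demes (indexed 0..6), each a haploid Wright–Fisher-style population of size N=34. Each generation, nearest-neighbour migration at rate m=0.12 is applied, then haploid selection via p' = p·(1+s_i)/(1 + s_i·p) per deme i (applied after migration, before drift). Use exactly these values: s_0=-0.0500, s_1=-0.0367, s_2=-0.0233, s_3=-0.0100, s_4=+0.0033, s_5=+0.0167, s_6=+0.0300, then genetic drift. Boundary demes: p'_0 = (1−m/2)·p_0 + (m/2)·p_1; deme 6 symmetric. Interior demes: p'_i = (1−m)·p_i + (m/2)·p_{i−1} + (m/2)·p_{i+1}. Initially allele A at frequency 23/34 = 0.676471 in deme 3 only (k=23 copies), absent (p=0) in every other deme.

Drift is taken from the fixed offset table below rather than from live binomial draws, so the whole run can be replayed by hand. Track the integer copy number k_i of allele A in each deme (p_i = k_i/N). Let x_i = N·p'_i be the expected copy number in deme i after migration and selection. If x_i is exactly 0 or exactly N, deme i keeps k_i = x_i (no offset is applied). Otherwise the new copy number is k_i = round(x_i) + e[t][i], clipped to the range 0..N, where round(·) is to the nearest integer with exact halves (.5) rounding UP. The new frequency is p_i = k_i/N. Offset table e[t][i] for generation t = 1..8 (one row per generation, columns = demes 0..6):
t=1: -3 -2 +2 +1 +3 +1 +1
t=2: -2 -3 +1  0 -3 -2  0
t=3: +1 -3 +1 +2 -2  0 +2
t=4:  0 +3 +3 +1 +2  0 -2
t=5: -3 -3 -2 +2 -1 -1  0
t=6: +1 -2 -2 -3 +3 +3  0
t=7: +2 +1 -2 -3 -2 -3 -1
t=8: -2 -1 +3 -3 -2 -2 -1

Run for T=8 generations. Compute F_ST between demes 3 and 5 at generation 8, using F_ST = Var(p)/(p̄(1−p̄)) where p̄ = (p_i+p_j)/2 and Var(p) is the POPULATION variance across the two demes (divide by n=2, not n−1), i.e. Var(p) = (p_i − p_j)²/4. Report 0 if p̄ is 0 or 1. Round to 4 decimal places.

t=0: k=[0 0 0 23 0 0 0]
t=1: x=[0.0000 0.0000 1.3491 20.1576 1.3844 0.0000 0.0000] k=[0 0 3 21 4 0 0]
t=2: x=[0.0000 0.1734 3.8193 18.8156 4.7936 0.2440 0.0000] k=[0 0 5 19 2 0 0]
t=3: x=[0.0000 0.2891 5.4315 17.0546 2.9088 0.1220 0.0000] k=[0 0 6 19 1 0 0]
t=4: x=[0.0000 0.3469 6.2981 17.0546 2.0263 0.0610 0.0000] k=[0 3 9 18 4 0 0]
t=5: x=[0.1710 3.0738 9.0229 16.5346 4.6131 0.2440 0.0000] k=[0 0 7 19 4 0 0]
t=6: x=[0.0000 0.4048 7.1658 17.2946 4.6733 0.2440 0.0000] k=[0 0 5 14 8 3 0]
t=7: x=[0.0000 0.2891 5.1364 13.0192 8.0803 3.1673 0.1854] k=[0 1 3 10 6 0 0]
t=8: x=[0.0570 1.0223 3.2304 9.2721 5.8960 0.3659 0.0000] k=[0 0 6 6 4 0 0]

0.0968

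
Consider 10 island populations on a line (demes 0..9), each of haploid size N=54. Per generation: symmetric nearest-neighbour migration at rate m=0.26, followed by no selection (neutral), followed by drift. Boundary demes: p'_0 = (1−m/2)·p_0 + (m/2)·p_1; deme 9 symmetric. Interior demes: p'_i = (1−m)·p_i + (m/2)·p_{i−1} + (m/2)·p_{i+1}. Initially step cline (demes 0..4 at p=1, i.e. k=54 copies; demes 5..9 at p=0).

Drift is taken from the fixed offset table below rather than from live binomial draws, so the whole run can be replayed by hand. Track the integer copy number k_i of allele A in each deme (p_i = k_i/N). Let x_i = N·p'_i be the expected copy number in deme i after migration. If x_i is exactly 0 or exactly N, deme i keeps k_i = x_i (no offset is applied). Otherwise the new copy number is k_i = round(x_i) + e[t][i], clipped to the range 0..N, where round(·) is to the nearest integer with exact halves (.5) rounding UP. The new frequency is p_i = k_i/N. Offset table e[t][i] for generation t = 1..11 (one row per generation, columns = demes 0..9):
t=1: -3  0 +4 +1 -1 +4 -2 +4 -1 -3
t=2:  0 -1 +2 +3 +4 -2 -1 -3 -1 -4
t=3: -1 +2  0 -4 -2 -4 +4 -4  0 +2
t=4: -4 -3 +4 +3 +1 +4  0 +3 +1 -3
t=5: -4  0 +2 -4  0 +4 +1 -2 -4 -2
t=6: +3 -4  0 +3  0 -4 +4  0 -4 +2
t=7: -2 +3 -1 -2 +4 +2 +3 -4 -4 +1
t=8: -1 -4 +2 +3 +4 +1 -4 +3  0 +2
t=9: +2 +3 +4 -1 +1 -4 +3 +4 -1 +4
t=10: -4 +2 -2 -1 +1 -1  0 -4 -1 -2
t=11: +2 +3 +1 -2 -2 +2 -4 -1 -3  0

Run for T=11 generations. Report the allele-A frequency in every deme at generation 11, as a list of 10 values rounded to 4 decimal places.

[1.0000, 1.0000, 0.9630, 0.8519, 0.7037, 0.4815, 0.1852, 0.0741, 0.0000, 0.0000]

t=0: k=[54 54 54 54 54 0 0 0 0 0]
t=1: x=[54.0000 54.0000 54.0000 54.0000 46.9800 7.0200 0.0000 0.0000 0.0000 0.0000] k=[54 54 54 54 46 11 0 0 0 0]
t=2: x=[54.0000 54.0000 54.0000 52.9600 42.4900 14.1200 1.4300 0.0000 0.0000 0.0000] k=[54 54 54 54 46 12 0 0 0 0]
t=3: x=[54.0000 54.0000 54.0000 52.9600 42.6200 14.8600 1.5600 0.0000 0.0000 0.0000] k=[54 54 54 49 41 11 6 0 0 0]
t=4: x=[54.0000 54.0000 53.3500 48.6100 38.1400 14.2500 5.8700 0.7800 0.0000 0.0000] k=[54 54 54 52 39 18 6 4 0 0]
t=5: x=[54.0000 54.0000 53.7400 50.5700 37.9600 19.1700 7.3000 3.7400 0.5200 0.0000] k=[54 54 54 47 38 23 8 2 0 0]
t=6: x=[54.0000 54.0000 53.0900 46.7400 37.2200 23.0000 9.1700 2.5200 0.2600 0.0000] k=[54 54 53 50 37 19 13 3 0 0]
t=7: x=[54.0000 53.8700 52.7400 48.7000 36.3500 20.5600 12.4800 3.9100 0.3900 0.0000] k=[54 54 52 47 40 23 15 0 0 0]
t=8: x=[54.0000 53.7400 51.6100 46.7400 38.7000 24.1700 14.0900 1.9500 0.0000 0.0000] k=[54 50 54 50 43 25 10 5 0 0]
t=9: x=[53.4800 51.0400 52.9600 49.6100 41.5700 25.3900 11.3000 5.0000 0.6500 0.0000] k=[54 54 54 49 43 21 14 9 0 0]
t=10: x=[54.0000 54.0000 53.3500 48.8700 40.9200 22.9500 14.2600 8.4800 1.1700 0.0000] k=[54 54 51 48 42 22 14 4 0 0]
t=11: x=[54.0000 53.6100 51.0000 47.6100 40.1800 23.5600 13.7400 4.7800 0.5200 0.0000] k=[54 54 52 46 38 26 10 4 0 0]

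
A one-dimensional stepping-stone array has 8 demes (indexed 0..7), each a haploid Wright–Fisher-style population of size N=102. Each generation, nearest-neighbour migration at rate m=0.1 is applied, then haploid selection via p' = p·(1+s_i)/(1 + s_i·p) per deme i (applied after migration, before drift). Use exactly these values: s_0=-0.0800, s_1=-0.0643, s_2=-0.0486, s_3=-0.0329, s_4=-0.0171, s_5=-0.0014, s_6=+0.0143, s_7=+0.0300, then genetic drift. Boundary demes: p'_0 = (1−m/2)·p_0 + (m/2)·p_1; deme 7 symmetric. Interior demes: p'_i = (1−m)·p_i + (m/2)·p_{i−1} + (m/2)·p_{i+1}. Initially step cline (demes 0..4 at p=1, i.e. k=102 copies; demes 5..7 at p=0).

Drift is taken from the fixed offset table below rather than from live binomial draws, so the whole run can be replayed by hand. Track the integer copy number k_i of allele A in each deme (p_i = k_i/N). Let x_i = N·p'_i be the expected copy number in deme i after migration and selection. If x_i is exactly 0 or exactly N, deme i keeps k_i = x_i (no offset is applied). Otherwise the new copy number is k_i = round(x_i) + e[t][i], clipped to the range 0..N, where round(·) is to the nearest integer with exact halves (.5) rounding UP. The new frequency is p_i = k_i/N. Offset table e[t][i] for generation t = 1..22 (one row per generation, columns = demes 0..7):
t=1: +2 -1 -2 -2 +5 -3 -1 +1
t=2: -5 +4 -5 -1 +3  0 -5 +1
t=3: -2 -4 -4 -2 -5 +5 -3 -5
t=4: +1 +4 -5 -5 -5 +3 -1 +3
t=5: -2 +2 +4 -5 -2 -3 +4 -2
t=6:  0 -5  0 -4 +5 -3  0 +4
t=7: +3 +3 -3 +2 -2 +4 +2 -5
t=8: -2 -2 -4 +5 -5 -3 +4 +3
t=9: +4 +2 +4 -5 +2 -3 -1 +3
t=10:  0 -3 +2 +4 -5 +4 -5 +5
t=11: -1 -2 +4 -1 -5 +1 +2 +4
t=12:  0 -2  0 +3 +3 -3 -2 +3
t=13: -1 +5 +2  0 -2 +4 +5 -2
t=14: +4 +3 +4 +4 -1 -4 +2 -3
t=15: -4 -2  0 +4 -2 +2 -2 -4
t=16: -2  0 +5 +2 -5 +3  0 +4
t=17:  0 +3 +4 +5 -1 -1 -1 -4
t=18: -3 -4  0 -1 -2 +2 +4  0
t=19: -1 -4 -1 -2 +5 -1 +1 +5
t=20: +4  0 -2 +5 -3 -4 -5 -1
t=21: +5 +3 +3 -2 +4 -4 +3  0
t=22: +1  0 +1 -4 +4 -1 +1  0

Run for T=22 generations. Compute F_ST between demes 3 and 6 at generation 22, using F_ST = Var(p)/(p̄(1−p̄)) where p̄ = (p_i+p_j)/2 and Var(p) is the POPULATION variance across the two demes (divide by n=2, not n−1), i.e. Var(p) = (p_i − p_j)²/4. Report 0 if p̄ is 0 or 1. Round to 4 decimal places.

t=0: k=[102 102 102 102 102 0 0 0]
t=1: x=[102.0000 102.0000 102.0000 102.0000 96.8158 5.0932 0.0000 0.0000] k=[102 102 102 102 102 2 0 0]
t=2: x=[102.0000 102.0000 102.0000 102.0000 96.9173 6.8910 0.1014 0.0000] k=[102 102 102 102 100 7 0 0]
t=3: x=[102.0000 102.0000 102.0000 101.8966 95.3435 11.2859 0.3550 0.0000] k=[102 102 102 100 90 16 0 0]
t=4: x=[102.0000 102.0000 101.8949 99.5203 86.5755 18.8784 0.8113 0.0000] k=[102 102 97 95 82 22 0 0]
t=5: x=[102.0000 101.7329 96.9146 94.2128 79.3475 23.8744 1.1156 0.0000] k=[102 102 101 89 77 21 5 0]
t=6: x=[102.0000 101.9466 100.3721 88.6158 74.4546 22.9751 5.6250 0.2575] k=[102 97 100 85 79 20 6 4]
t=7: x=[101.7283 97.0991 98.9563 84.9809 76.0174 22.2256 6.6882 4.2179] k=[102 100 96 87 74 26 9 0]
t=8: x=[101.8913 99.7589 95.4512 86.3622 71.8852 27.5218 9.5219 0.4634] k=[100 98 91 91 67 25 14 3]
t=9: x=[99.7215 97.4709 90.8654 89.4361 65.6977 26.5225 14.1724 3.6527] k=[102 99 95 84 68 24 13 7]
t=10: x=[101.8370 98.7471 94.3029 83.2433 66.2003 25.6231 13.4146 7.5029] k=[102 96 96 87 61 30 8 13]
t=11: x=[101.6740 95.9316 95.2423 85.6970 60.3256 30.4201 9.4713 13.0834] k=[101 94 99 85 55 31 11 17]
t=12: x=[100.5343 94.1307 97.8564 83.7031 54.8630 31.1697 12.4544 17.1169] k=[101 92 98 87 58 28 10 20]
t=13: x=[100.4259 92.1756 96.9146 85.6458 57.5178 28.5712 11.5446 19.9705] k=[99 97 99 86 56 33 17 18]
t=14: x=[98.6393 96.8867 98.0658 84.6741 55.9146 33.3186 18.0601 18.3914] k=[102 100 102 89 55 29 20 15]
t=15: x=[101.8913 100.0786 101.2120 87.5398 54.9631 29.8204 20.4310 15.6374] k=[98 98 101 92 53 32 18 12]
t=16: x=[97.6669 97.8961 100.3196 90.1542 53.4614 32.3191 18.6151 12.6233] k=[96 98 102 92 48 35 19 17]
t=17: x=[95.6191 97.8429 101.2645 89.9490 49.1107 34.8179 19.9267 17.5249] k=[96 101 102 95 48 34 19 14]
t=18: x=[95.7805 100.7186 101.5797 92.7217 49.2106 33.9183 19.7249 14.6162] k=[93 97 102 92 47 36 24 15]
t=19: x=[92.5060 96.7274 101.2120 89.8977 48.2613 35.9174 24.4127 15.8415] k=[92 93 100 88 53 35 25 21]
t=20: x=[91.2758 92.7563 98.9039 86.4134 53.4114 35.3676 25.5711 21.7007] k=[95 93 97 91 50 31 21 21]
t=21: x=[94.3290 92.7563 96.2349 88.8721 50.6602 31.4195 21.7419 21.4972] k=[99 96 99 87 55 27 25 21]
t=22: x=[98.5853 95.9316 98.0658 85.5435 54.7629 28.2714 25.1682 21.7007] k=[100 96 99 82 59 27 26 22]

0.3025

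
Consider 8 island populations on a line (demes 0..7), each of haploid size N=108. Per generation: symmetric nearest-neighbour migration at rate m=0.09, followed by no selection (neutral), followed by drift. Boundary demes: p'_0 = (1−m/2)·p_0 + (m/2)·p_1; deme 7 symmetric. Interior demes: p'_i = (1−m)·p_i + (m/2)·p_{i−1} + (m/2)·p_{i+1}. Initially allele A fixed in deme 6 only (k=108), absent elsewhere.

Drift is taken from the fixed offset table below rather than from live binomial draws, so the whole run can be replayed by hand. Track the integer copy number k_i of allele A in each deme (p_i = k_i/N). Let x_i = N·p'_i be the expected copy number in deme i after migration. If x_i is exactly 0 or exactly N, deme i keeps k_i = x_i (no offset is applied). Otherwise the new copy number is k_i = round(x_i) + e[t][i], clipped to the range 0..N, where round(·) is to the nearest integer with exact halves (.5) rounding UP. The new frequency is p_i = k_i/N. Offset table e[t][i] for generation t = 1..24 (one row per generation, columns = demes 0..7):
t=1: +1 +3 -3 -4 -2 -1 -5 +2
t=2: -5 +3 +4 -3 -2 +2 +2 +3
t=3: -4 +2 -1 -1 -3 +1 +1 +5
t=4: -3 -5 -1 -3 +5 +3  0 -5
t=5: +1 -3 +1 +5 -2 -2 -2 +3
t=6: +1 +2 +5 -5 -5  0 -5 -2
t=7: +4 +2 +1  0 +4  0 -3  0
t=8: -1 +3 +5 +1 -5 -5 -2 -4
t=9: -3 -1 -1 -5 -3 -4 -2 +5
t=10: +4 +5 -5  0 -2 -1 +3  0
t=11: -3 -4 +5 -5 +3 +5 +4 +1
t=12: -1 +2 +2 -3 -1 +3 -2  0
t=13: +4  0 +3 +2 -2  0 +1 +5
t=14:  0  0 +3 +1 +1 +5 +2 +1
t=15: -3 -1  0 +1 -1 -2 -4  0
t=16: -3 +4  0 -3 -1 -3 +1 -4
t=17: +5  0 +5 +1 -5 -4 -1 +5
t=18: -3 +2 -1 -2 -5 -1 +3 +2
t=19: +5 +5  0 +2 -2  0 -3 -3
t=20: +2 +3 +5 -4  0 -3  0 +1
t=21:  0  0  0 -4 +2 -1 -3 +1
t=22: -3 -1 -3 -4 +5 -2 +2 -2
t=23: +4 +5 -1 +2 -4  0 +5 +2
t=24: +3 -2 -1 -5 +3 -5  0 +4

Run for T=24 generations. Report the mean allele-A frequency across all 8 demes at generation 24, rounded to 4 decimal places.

0.1644

t=0: k=[0 0 0 0 0 0 108 0]
t=1: x=[0.0000 0.0000 0.0000 0.0000 0.0000 4.8600 98.2800 4.8600] k=[0 0 0 0 0 4 93 7]
t=2: x=[0.0000 0.0000 0.0000 0.0000 0.1800 7.8250 85.1250 10.8700] k=[0 0 0 0 0 10 87 14]
t=3: x=[0.0000 0.0000 0.0000 0.0000 0.4500 13.0150 80.2500 17.2850] k=[0 0 0 0 0 14 81 22]
t=4: x=[0.0000 0.0000 0.0000 0.0000 0.6300 16.3850 75.3300 24.6550] k=[0 0 0 0 6 19 75 20]
t=5: x=[0.0000 0.0000 0.0000 0.2700 6.3150 20.9350 70.0050 22.4750] k=[0 0 0 5 4 19 68 25]
t=6: x=[0.0000 0.0000 0.2250 4.7300 4.7200 20.5300 63.8600 26.9350] k=[0 0 5 0 0 21 59 25]
t=7: x=[0.0000 0.2250 4.5500 0.2250 0.9450 21.7650 55.7600 26.5300] k=[0 2 6 0 5 22 53 27]
t=8: x=[0.0900 2.0900 5.5500 0.4950 5.5400 22.6300 50.4350 28.1700] k=[0 5 11 1 1 18 48 24]
t=9: x=[0.2250 5.0450 10.2800 1.4500 1.7650 18.5850 45.5700 25.0800] k=[0 4 9 0 0 15 44 30]
t=10: x=[0.1800 4.0450 8.3700 0.4050 0.6750 15.6300 42.0650 30.6300] k=[4 9 3 0 0 15 45 31]
t=11: x=[4.2250 8.5050 3.1350 0.1350 0.6750 15.6750 43.0200 31.6300] k=[1 5 8 0 4 21 47 33]
t=12: x=[1.1800 4.9550 7.5050 0.5400 4.5850 21.4050 45.2000 33.6300] k=[0 7 10 0 4 24 43 34]
t=13: x=[0.3150 6.8200 9.4150 0.6300 4.7200 23.9550 41.7400 34.4050] k=[4 7 12 3 3 24 43 39]
t=14: x=[4.1350 7.0900 11.3700 3.4050 3.9450 23.9100 41.9650 39.1800] k=[4 7 14 4 5 29 44 40]
t=15: x=[4.1350 7.1800 13.2350 4.4950 6.0350 28.5950 43.1450 40.1800] k=[1 6 13 5 5 27 39 40]
t=16: x=[1.2250 6.0900 12.3250 5.3600 5.9900 26.5500 38.5050 39.9550] k=[0 10 12 2 5 24 40 36]
t=17: x=[0.4500 9.6400 11.4600 2.5850 5.7200 23.8650 39.1000 36.1800] k=[5 10 16 4 1 20 38 41]
t=18: x=[5.2250 10.0450 15.1900 4.4050 1.9900 19.9550 37.3250 40.8650] k=[2 12 14 2 0 19 40 43]
t=19: x=[2.4500 11.6400 13.3700 2.4500 0.9450 19.0900 39.1900 42.8650] k=[7 17 13 4 0 19 36 40]
t=20: x=[7.4500 16.3700 12.7750 4.2250 1.0350 18.9100 35.4150 39.8200] k=[9 19 18 0 1 16 35 41]
t=21: x=[9.4500 18.5050 17.2350 0.8550 1.6300 16.1800 34.4150 40.7300] k=[9 19 17 0 4 15 31 42]
t=22: x=[9.4500 18.4600 16.3250 0.9450 4.3150 15.2250 30.7750 41.5050] k=[6 17 13 0 9 13 33 40]
t=23: x=[6.4950 16.3250 12.5950 0.9900 8.7750 13.7200 32.4150 39.6850] k=[10 21 12 3 5 14 37 42]
t=24: x=[10.4950 20.1000 12.0000 3.4950 5.3150 14.6300 36.1900 41.7750] k=[13 18 11 0 8 10 36 46]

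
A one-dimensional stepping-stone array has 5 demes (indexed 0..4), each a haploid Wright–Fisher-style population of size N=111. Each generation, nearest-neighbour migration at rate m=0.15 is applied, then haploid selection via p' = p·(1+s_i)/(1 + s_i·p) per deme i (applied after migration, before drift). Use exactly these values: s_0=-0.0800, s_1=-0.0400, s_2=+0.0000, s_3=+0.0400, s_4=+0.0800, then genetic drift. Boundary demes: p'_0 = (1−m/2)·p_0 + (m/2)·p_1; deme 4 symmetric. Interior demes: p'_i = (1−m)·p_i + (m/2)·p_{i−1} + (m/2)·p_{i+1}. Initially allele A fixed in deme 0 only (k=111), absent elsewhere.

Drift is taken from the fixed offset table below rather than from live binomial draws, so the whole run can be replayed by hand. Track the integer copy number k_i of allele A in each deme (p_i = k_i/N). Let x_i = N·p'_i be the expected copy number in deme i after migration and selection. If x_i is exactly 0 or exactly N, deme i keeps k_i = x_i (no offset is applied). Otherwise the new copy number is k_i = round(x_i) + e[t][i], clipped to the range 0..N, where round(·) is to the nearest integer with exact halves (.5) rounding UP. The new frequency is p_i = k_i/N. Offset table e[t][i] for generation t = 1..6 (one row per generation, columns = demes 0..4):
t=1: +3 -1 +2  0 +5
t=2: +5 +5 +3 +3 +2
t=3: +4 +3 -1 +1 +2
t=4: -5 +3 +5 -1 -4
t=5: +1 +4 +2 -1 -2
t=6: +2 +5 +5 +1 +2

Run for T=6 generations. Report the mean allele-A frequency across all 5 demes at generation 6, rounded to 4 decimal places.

0.2577

t=0: k=[111 0 0 0 0]
t=1: x=[102.0097 8.0160 0.0000 0.0000 0.0000] k=[105 7 0 0 0]
t=2: x=[96.6393 13.3385 0.5250 0.0000 0.0000] k=[102 18 4 0 0]
t=3: x=[94.5665 22.5086 4.7500 0.3120 0.0000] k=[99 26 4 1 0]
t=4: x=[92.2620 28.9431 5.4250 1.1955 0.0810] k=[87 32 10 0 0]
t=5: x=[81.0884 33.5123 10.9000 0.7798 0.0000] k=[82 38 13 0 0]
t=6: x=[76.7578 38.3935 13.9000 1.0136 0.0000] k=[79 43 19 2 0]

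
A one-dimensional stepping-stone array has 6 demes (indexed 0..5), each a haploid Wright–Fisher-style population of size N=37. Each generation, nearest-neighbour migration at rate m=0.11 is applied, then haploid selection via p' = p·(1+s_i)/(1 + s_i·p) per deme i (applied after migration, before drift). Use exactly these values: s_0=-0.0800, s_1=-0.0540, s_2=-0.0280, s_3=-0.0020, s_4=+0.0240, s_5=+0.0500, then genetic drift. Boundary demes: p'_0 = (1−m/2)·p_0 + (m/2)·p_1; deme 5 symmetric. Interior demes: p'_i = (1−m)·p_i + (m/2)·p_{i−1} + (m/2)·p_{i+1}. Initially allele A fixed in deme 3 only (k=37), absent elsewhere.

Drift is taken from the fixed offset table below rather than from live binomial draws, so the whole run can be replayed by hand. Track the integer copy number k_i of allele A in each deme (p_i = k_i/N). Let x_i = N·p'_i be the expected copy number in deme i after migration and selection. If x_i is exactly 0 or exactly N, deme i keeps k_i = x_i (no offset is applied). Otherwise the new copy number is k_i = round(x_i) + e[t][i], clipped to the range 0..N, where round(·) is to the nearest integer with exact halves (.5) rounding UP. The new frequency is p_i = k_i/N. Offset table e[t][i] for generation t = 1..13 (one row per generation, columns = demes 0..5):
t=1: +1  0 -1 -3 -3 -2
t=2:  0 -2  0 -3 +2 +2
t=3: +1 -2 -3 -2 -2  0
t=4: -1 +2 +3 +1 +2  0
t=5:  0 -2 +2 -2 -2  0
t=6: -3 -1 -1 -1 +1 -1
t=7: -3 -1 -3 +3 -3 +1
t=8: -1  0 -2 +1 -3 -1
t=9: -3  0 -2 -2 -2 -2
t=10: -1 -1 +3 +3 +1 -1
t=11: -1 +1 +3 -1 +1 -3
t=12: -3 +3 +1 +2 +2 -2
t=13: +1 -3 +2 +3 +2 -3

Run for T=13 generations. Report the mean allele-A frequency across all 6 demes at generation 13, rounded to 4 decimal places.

t=0: k=[0 0 0 37 0 0]
t=1: x=[0.0000 0.0000 1.9811 32.9227 2.0811 0.0000] k=[0 0 1 30 0 0]
t=2: x=[0.0000 0.0520 2.4736 26.7402 1.6878 0.0000] k=[0 0 2 24 4 0]
t=3: x=[0.0000 0.1041 3.0203 21.6720 4.9814 0.2309] k=[0 0 0 20 3 0]
t=4: x=[0.0000 0.0000 1.0701 17.9465 3.8511 0.1732] k=[0 0 4 19 6 0]
t=5: x=[0.0000 0.2082 4.4917 17.4415 6.5113 0.3463] k=[0 0 6 15 5 0]
t=6: x=[0.0000 0.3123 6.0205 13.9376 5.3832 0.2886] k=[0 0 5 13 6 0]
t=7: x=[0.0000 0.2603 5.0401 12.1587 6.1761 0.3463] k=[0 0 2 15 3 1]
t=8: x=[0.0000 0.1041 2.5371 13.6078 3.6268 1.1638] k=[0 0 1 15 1 0]
t=9: x=[0.0000 0.0520 1.6691 13.4429 1.7542 0.0577] k=[0 0 0 11 0 0]
t=10: x=[0.0000 0.0000 0.5883 9.7756 0.6193 0.0000] k=[0 0 4 13 2 0]
t=11: x=[0.0000 0.2082 4.1688 11.8838 2.5508 0.1155] k=[0 1 7 11 4 0]
t=12: x=[0.0506 1.2084 6.7322 10.3800 4.2535 0.2309] k=[0 4 8 12 6 0]
t=13: x=[0.2025 3.8062 7.8234 11.4342 6.1202 0.3463] k=[1 1 10 14 8 0]

0.1532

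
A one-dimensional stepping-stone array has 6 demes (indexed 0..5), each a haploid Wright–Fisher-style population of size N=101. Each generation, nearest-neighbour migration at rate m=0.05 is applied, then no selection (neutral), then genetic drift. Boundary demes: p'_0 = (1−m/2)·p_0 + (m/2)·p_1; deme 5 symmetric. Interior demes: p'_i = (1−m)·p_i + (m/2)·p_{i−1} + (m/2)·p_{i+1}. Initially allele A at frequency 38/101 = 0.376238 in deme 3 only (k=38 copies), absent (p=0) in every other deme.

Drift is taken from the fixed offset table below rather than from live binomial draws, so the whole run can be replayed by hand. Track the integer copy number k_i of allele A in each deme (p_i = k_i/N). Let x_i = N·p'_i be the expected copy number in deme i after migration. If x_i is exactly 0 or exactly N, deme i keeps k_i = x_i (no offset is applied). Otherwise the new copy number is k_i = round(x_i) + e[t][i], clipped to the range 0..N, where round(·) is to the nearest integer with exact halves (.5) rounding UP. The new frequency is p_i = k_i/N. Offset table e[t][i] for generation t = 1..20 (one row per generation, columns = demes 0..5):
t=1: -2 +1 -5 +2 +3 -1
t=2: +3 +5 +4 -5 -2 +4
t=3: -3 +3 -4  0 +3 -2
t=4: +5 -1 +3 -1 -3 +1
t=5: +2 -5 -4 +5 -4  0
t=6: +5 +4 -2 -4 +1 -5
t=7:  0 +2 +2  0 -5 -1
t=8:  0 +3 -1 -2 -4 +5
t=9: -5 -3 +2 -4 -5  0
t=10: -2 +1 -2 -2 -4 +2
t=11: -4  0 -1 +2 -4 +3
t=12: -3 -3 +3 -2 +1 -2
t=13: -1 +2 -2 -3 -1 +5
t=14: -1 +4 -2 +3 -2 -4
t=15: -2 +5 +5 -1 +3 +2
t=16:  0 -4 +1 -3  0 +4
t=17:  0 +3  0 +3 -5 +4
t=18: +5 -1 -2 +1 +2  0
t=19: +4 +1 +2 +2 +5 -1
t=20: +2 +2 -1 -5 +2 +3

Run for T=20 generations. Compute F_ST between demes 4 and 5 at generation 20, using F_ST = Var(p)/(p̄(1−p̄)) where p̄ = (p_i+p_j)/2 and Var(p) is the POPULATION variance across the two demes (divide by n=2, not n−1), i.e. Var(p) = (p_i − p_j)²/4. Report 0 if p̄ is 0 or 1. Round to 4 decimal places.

t=0: k=[0 0 0 38 0 0]
t=1: x=[0.0000 0.0000 0.9500 36.1000 0.9500 0.0000] k=[0 0 0 38 4 0]
t=2: x=[0.0000 0.0000 0.9500 36.2000 4.7500 0.1000] k=[0 0 5 31 3 4]
t=3: x=[0.0000 0.1250 5.5250 29.6500 3.7250 3.9750] k=[0 3 2 30 7 2]
t=4: x=[0.0750 2.9000 2.7250 28.7250 7.4500 2.1250] k=[5 2 6 28 4 3]
t=5: x=[4.9250 2.1750 6.4500 26.8500 4.5750 3.0250] k=[7 0 2 32 1 3]
t=6: x=[6.8250 0.2250 2.7000 30.4750 1.8250 2.9500] k=[12 4 1 26 3 0]
t=7: x=[11.8000 4.1250 1.7000 24.8000 3.5000 0.0750] k=[12 6 4 25 0 0]
t=8: x=[11.8500 6.1000 4.5750 23.8500 0.6250 0.0000] k=[12 9 4 22 0 0]
t=9: x=[11.9250 8.9500 4.5750 21.0000 0.5500 0.0000] k=[7 6 7 17 0 0]
t=10: x=[6.9750 6.0500 7.2250 16.3250 0.4250 0.0000] k=[5 7 5 14 0 0]
t=11: x=[5.0500 6.9000 5.2750 13.4250 0.3500 0.0000] k=[1 7 4 15 0 0]
t=12: x=[1.1500 6.7750 4.3500 14.3500 0.3750 0.0000] k=[0 4 7 12 1 0]
t=13: x=[0.1000 3.9750 7.0500 11.6000 1.2500 0.0250] k=[0 6 5 9 0 5]
t=14: x=[0.1500 5.8250 5.1250 8.6750 0.3500 4.8750] k=[0 10 3 12 0 1]
t=15: x=[0.2500 9.5750 3.4000 11.4750 0.3250 0.9750] k=[0 15 8 10 3 3]
t=16: x=[0.3750 14.4500 8.2250 9.7750 3.1750 3.0000] k=[0 10 9 7 3 7]
t=17: x=[0.2500 9.7250 8.9750 6.9500 3.2000 6.9000] k=[0 13 9 10 0 11]
t=18: x=[0.3250 12.5750 9.1250 9.7250 0.5250 10.7250] k=[5 12 7 11 3 11]
t=19: x=[5.1750 11.7000 7.2250 10.7000 3.4000 10.8000] k=[9 13 9 13 8 10]
t=20: x=[9.1000 12.8000 9.2000 12.7750 8.1750 9.9500] k=[11 15 8 8 10 13]

0.0022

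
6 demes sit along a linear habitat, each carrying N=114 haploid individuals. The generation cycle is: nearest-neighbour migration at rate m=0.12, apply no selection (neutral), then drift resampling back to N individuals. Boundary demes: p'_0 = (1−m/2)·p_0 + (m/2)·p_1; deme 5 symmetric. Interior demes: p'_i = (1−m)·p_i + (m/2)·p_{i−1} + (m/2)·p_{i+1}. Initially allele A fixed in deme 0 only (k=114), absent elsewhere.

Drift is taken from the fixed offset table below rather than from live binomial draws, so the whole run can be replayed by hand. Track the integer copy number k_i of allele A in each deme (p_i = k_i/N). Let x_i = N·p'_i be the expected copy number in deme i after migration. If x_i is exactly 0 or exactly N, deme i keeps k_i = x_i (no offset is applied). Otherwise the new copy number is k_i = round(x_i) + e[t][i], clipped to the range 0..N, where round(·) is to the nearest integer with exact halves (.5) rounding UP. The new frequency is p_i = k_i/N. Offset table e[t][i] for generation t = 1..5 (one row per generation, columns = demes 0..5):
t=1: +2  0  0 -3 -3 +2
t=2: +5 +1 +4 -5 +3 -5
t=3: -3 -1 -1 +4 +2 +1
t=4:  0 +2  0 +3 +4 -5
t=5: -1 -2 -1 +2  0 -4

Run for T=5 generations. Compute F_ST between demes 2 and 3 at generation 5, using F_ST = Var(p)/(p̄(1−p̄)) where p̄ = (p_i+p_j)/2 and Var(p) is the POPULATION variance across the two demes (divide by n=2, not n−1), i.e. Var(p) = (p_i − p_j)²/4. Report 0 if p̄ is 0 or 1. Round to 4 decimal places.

t=0: k=[114 0 0 0 0 0]
t=1: x=[107.1600 6.8400 0.0000 0.0000 0.0000 0.0000] k=[109 7 0 0 0 0]
t=2: x=[102.8800 12.7000 0.4200 0.0000 0.0000 0.0000] k=[108 14 4 0 0 0]
t=3: x=[102.3600 19.0400 4.3600 0.2400 0.0000 0.0000] k=[99 18 3 4 0 0]
t=4: x=[94.1400 21.9600 3.9600 3.7000 0.2400 0.0000] k=[94 24 4 7 4 0]
t=5: x=[89.8000 27.0000 5.3800 6.6400 3.9400 0.2400] k=[89 25 4 9 4 0]

0.0089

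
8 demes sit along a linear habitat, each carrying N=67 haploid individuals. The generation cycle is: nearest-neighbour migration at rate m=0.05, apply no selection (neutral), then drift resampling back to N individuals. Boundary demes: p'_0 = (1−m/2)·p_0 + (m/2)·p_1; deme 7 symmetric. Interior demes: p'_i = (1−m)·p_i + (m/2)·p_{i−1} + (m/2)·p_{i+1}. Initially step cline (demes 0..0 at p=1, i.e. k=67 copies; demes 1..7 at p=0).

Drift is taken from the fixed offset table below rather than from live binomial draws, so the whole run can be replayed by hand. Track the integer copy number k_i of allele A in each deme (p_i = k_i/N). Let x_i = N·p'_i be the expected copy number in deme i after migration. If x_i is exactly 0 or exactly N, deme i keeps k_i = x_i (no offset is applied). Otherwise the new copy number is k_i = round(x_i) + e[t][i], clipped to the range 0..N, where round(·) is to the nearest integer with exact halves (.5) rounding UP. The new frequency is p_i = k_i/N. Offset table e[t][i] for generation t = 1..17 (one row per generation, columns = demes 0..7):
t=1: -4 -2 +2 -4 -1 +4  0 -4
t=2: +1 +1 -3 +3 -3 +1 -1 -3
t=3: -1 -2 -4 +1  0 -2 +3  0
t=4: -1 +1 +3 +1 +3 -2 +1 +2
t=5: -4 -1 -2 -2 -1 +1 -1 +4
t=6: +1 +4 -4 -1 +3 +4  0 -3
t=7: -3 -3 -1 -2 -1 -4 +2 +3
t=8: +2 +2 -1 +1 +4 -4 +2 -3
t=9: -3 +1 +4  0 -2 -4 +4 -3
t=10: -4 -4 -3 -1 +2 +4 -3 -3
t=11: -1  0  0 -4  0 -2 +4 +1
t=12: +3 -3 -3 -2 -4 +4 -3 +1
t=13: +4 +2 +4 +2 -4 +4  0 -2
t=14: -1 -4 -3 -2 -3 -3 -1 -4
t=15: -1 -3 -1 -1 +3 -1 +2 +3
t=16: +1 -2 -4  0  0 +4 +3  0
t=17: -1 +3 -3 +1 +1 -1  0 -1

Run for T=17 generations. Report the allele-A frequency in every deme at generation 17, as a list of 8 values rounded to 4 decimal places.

[0.5373, 0.1194, 0.0000, 0.0000, 0.0000, 0.0000, 0.0000, 0.0000]

t=0: k=[67 0 0 0 0 0 0 0]
t=1: x=[65.3250 1.6750 0.0000 0.0000 0.0000 0.0000 0.0000 0.0000] k=[61 0 0 0 0 0 0 0]
t=2: x=[59.4750 1.5250 0.0000 0.0000 0.0000 0.0000 0.0000 0.0000] k=[60 3 0 0 0 0 0 0]
t=3: x=[58.5750 4.3500 0.0750 0.0000 0.0000 0.0000 0.0000 0.0000] k=[58 2 0 0 0 0 0 0]
t=4: x=[56.6000 3.3500 0.0500 0.0000 0.0000 0.0000 0.0000 0.0000] k=[56 4 3 0 0 0 0 0]
t=5: x=[54.7000 5.2750 2.9500 0.0750 0.0000 0.0000 0.0000 0.0000] k=[51 4 1 0 0 0 0 0]
t=6: x=[49.8250 5.1000 1.0500 0.0250 0.0000 0.0000 0.0000 0.0000] k=[51 9 0 0 0 0 0 0]
t=7: x=[49.9500 9.8250 0.2250 0.0000 0.0000 0.0000 0.0000 0.0000] k=[47 7 0 0 0 0 0 0]
t=8: x=[46.0000 7.8250 0.1750 0.0000 0.0000 0.0000 0.0000 0.0000] k=[48 10 0 0 0 0 0 0]
t=9: x=[47.0500 10.7000 0.2500 0.0000 0.0000 0.0000 0.0000 0.0000] k=[44 12 4 0 0 0 0 0]
t=10: x=[43.2000 12.6000 4.1000 0.1000 0.0000 0.0000 0.0000 0.0000] k=[39 9 1 0 0 0 0 0]
t=11: x=[38.2500 9.5500 1.1750 0.0250 0.0000 0.0000 0.0000 0.0000] k=[37 10 1 0 0 0 0 0]
t=12: x=[36.3250 10.4500 1.2000 0.0250 0.0000 0.0000 0.0000 0.0000] k=[39 7 0 0 0 0 0 0]
t=13: x=[38.2000 7.6250 0.1750 0.0000 0.0000 0.0000 0.0000 0.0000] k=[42 10 4 0 0 0 0 0]
t=14: x=[41.2000 10.6500 4.0500 0.1000 0.0000 0.0000 0.0000 0.0000] k=[40 7 1 0 0 0 0 0]
t=15: x=[39.1750 7.6750 1.1250 0.0250 0.0000 0.0000 0.0000 0.0000] k=[38 5 0 0 0 0 0 0]
t=16: x=[37.1750 5.7000 0.1250 0.0000 0.0000 0.0000 0.0000 0.0000] k=[38 4 0 0 0 0 0 0]
t=17: x=[37.1500 4.7500 0.1000 0.0000 0.0000 0.0000 0.0000 0.0000] k=[36 8 0 0 0 0 0 0]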